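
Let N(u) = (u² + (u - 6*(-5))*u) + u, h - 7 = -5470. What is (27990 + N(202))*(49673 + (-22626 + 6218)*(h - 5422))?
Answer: 20698476242580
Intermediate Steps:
h = -5463 (h = 7 - 5470 = -5463)
N(u) = u + u² + u*(30 + u) (N(u) = (u² + (u + 30)*u) + u = (u² + (30 + u)*u) + u = (u² + u*(30 + u)) + u = u + u² + u*(30 + u))
(27990 + N(202))*(49673 + (-22626 + 6218)*(h - 5422)) = (27990 + 202*(31 + 2*202))*(49673 + (-22626 + 6218)*(-5463 - 5422)) = (27990 + 202*(31 + 404))*(49673 - 16408*(-10885)) = (27990 + 202*435)*(49673 + 178601080) = (27990 + 87870)*178650753 = 115860*178650753 = 20698476242580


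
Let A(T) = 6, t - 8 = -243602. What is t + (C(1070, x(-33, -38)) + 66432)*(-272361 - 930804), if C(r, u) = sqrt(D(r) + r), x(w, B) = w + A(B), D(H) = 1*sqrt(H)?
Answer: -79928900874 - 1203165*sqrt(1070 + sqrt(1070)) ≈ -7.9969e+10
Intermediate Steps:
t = -243594 (t = 8 - 243602 = -243594)
D(H) = sqrt(H)
x(w, B) = 6 + w (x(w, B) = w + 6 = 6 + w)
C(r, u) = sqrt(r + sqrt(r)) (C(r, u) = sqrt(sqrt(r) + r) = sqrt(r + sqrt(r)))
t + (C(1070, x(-33, -38)) + 66432)*(-272361 - 930804) = -243594 + (sqrt(1070 + sqrt(1070)) + 66432)*(-272361 - 930804) = -243594 + (66432 + sqrt(1070 + sqrt(1070)))*(-1203165) = -243594 + (-79928657280 - 1203165*sqrt(1070 + sqrt(1070))) = -79928900874 - 1203165*sqrt(1070 + sqrt(1070))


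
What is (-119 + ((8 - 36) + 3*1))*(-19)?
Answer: 2736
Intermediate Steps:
(-119 + ((8 - 36) + 3*1))*(-19) = (-119 + (-28 + 3))*(-19) = (-119 - 25)*(-19) = -144*(-19) = 2736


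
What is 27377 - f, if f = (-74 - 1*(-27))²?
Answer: 25168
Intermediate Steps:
f = 2209 (f = (-74 + 27)² = (-47)² = 2209)
27377 - f = 27377 - 1*2209 = 27377 - 2209 = 25168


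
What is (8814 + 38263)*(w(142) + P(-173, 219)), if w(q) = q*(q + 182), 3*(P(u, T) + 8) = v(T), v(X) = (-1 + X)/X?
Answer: 1422771356786/657 ≈ 2.1656e+9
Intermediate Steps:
v(X) = (-1 + X)/X
P(u, T) = -8 + (-1 + T)/(3*T) (P(u, T) = -8 + ((-1 + T)/T)/3 = -8 + (-1 + T)/(3*T))
w(q) = q*(182 + q)
(8814 + 38263)*(w(142) + P(-173, 219)) = (8814 + 38263)*(142*(182 + 142) + (1/3)*(-1 - 23*219)/219) = 47077*(142*324 + (1/3)*(1/219)*(-1 - 5037)) = 47077*(46008 + (1/3)*(1/219)*(-5038)) = 47077*(46008 - 5038/657) = 47077*(30222218/657) = 1422771356786/657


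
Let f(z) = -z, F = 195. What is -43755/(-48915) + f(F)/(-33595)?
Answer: 19726502/21910659 ≈ 0.90032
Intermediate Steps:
-43755/(-48915) + f(F)/(-33595) = -43755/(-48915) - 1*195/(-33595) = -43755*(-1/48915) - 195*(-1/33595) = 2917/3261 + 39/6719 = 19726502/21910659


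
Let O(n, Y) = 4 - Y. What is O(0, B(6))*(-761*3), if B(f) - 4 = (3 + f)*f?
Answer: 123282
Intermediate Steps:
B(f) = 4 + f*(3 + f) (B(f) = 4 + (3 + f)*f = 4 + f*(3 + f))
O(0, B(6))*(-761*3) = (4 - (4 + 6² + 3*6))*(-761*3) = (4 - (4 + 36 + 18))*(-2283) = (4 - 1*58)*(-2283) = (4 - 58)*(-2283) = -54*(-2283) = 123282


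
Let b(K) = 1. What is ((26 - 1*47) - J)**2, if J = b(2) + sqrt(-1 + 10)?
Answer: 625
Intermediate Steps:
J = 4 (J = 1 + sqrt(-1 + 10) = 1 + sqrt(9) = 1 + 3 = 4)
((26 - 1*47) - J)**2 = ((26 - 1*47) - 1*4)**2 = ((26 - 47) - 4)**2 = (-21 - 4)**2 = (-25)**2 = 625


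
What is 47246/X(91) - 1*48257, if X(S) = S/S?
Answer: -1011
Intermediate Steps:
X(S) = 1
47246/X(91) - 1*48257 = 47246/1 - 1*48257 = 47246*1 - 48257 = 47246 - 48257 = -1011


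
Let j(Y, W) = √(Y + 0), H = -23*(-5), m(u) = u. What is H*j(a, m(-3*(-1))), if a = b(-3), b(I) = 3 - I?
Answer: 115*√6 ≈ 281.69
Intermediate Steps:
a = 6 (a = 3 - 1*(-3) = 3 + 3 = 6)
H = 115
j(Y, W) = √Y
H*j(a, m(-3*(-1))) = 115*√6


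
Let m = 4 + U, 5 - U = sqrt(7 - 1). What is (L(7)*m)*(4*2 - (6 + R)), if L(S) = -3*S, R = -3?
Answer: -945 + 105*sqrt(6) ≈ -687.80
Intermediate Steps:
U = 5 - sqrt(6) (U = 5 - sqrt(7 - 1) = 5 - sqrt(6) ≈ 2.5505)
m = 9 - sqrt(6) (m = 4 + (5 - sqrt(6)) = 9 - sqrt(6) ≈ 6.5505)
(L(7)*m)*(4*2 - (6 + R)) = ((-3*7)*(9 - sqrt(6)))*(4*2 - (6 - 3)) = (-21*(9 - sqrt(6)))*(8 - 1*3) = (-189 + 21*sqrt(6))*(8 - 3) = (-189 + 21*sqrt(6))*5 = -945 + 105*sqrt(6)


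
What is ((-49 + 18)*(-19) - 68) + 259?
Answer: 780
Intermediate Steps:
((-49 + 18)*(-19) - 68) + 259 = (-31*(-19) - 68) + 259 = (589 - 68) + 259 = 521 + 259 = 780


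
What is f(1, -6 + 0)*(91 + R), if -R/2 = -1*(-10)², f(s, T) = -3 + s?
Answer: -582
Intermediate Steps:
R = 200 (R = -(-2)*(-10)² = -(-2)*100 = -2*(-100) = 200)
f(1, -6 + 0)*(91 + R) = (-3 + 1)*(91 + 200) = -2*291 = -582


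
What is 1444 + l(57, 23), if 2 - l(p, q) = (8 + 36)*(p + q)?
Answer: -2074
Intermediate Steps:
l(p, q) = 2 - 44*p - 44*q (l(p, q) = 2 - (8 + 36)*(p + q) = 2 - 44*(p + q) = 2 - (44*p + 44*q) = 2 + (-44*p - 44*q) = 2 - 44*p - 44*q)
1444 + l(57, 23) = 1444 + (2 - 44*57 - 44*23) = 1444 + (2 - 2508 - 1012) = 1444 - 3518 = -2074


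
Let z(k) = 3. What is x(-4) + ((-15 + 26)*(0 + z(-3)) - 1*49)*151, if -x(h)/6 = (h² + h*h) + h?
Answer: -2584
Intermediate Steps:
x(h) = -12*h² - 6*h (x(h) = -6*((h² + h*h) + h) = -6*((h² + h²) + h) = -6*(2*h² + h) = -6*(h + 2*h²) = -12*h² - 6*h)
x(-4) + ((-15 + 26)*(0 + z(-3)) - 1*49)*151 = -6*(-4)*(1 + 2*(-4)) + ((-15 + 26)*(0 + 3) - 1*49)*151 = -6*(-4)*(1 - 8) + (11*3 - 49)*151 = -6*(-4)*(-7) + (33 - 49)*151 = -168 - 16*151 = -168 - 2416 = -2584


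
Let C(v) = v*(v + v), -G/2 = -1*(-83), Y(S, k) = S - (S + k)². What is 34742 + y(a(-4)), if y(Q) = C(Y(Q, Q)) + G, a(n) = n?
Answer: 43824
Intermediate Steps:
G = -166 (G = -(-2)*(-83) = -2*83 = -166)
C(v) = 2*v² (C(v) = v*(2*v) = 2*v²)
y(Q) = -166 + 2*(Q - 4*Q²)² (y(Q) = 2*(Q - (Q + Q)²)² - 166 = 2*(Q - (2*Q)²)² - 166 = 2*(Q - 4*Q²)² - 166 = -166 + 2*(Q - 4*Q²)²)
34742 + y(a(-4)) = 34742 + (-166 + 2*(-4)²*(1 - 4*(-4))²) = 34742 + (-166 + 2*16*(1 + 16)²) = 34742 + (-166 + 2*16*17²) = 34742 + (-166 + 2*16*289) = 34742 + (-166 + 9248) = 34742 + 9082 = 43824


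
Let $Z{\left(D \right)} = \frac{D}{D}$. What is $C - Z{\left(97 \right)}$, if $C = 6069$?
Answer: $6068$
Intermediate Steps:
$Z{\left(D \right)} = 1$
$C - Z{\left(97 \right)} = 6069 - 1 = 6068$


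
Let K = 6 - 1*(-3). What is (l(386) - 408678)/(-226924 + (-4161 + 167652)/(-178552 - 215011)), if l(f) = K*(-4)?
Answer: 160854707982/89309053703 ≈ 1.8011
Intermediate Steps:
K = 9 (K = 6 + 3 = 9)
l(f) = -36 (l(f) = 9*(-4) = -36)
(l(386) - 408678)/(-226924 + (-4161 + 167652)/(-178552 - 215011)) = (-36 - 408678)/(-226924 + (-4161 + 167652)/(-178552 - 215011)) = -408714/(-226924 + 163491/(-393563)) = -408714/(-226924 + 163491*(-1/393563)) = -408714/(-226924 - 163491/393563) = -408714/(-89309053703/393563) = -408714*(-393563/89309053703) = 160854707982/89309053703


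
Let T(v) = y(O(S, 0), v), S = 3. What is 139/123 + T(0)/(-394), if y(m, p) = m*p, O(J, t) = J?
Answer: 139/123 ≈ 1.1301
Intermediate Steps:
T(v) = 3*v
139/123 + T(0)/(-394) = 139/123 + (3*0)/(-394) = 139*(1/123) + 0*(-1/394) = 139/123 + 0 = 139/123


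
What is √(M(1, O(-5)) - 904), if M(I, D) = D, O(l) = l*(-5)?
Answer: I*√879 ≈ 29.648*I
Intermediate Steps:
O(l) = -5*l
√(M(1, O(-5)) - 904) = √(-5*(-5) - 904) = √(25 - 904) = √(-879) = I*√879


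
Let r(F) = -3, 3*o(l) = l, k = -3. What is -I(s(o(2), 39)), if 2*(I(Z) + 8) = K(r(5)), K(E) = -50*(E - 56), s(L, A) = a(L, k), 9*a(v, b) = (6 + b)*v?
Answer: -1467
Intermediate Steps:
o(l) = l/3
a(v, b) = v*(6 + b)/9 (a(v, b) = ((6 + b)*v)/9 = (v*(6 + b))/9 = v*(6 + b)/9)
s(L, A) = L/3 (s(L, A) = L*(6 - 3)/9 = (1/9)*L*3 = L/3)
K(E) = 2800 - 50*E (K(E) = -50*(-56 + E) = 2800 - 50*E)
I(Z) = 1467 (I(Z) = -8 + (2800 - 50*(-3))/2 = -8 + (2800 + 150)/2 = -8 + (1/2)*2950 = -8 + 1475 = 1467)
-I(s(o(2), 39)) = -1*1467 = -1467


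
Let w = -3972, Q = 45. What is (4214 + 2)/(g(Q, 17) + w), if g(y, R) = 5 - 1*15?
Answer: -2108/1991 ≈ -1.0588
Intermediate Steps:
g(y, R) = -10 (g(y, R) = 5 - 15 = -10)
(4214 + 2)/(g(Q, 17) + w) = (4214 + 2)/(-10 - 3972) = 4216/(-3982) = 4216*(-1/3982) = -2108/1991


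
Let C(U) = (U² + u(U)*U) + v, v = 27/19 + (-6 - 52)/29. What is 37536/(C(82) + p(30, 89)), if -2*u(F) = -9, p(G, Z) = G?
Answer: 356592/67663 ≈ 5.2701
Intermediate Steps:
u(F) = 9/2 (u(F) = -½*(-9) = 9/2)
v = -11/19 (v = 27*(1/19) - 58*1/29 = 27/19 - 2 = -11/19 ≈ -0.57895)
C(U) = -11/19 + U² + 9*U/2 (C(U) = (U² + 9*U/2) - 11/19 = -11/19 + U² + 9*U/2)
37536/(C(82) + p(30, 89)) = 37536/((-11/19 + 82² + (9/2)*82) + 30) = 37536/((-11/19 + 6724 + 369) + 30) = 37536/(134756/19 + 30) = 37536/(135326/19) = 37536*(19/135326) = 356592/67663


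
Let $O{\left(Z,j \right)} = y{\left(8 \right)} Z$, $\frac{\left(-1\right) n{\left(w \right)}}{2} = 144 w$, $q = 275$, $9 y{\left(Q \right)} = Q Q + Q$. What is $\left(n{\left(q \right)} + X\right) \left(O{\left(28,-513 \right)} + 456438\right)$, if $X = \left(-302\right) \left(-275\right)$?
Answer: $1758148700$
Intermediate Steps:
$y{\left(Q \right)} = \frac{Q}{9} + \frac{Q^{2}}{9}$ ($y{\left(Q \right)} = \frac{Q Q + Q}{9} = \frac{Q^{2} + Q}{9} = \frac{Q + Q^{2}}{9} = \frac{Q}{9} + \frac{Q^{2}}{9}$)
$X = 83050$
$n{\left(w \right)} = - 288 w$ ($n{\left(w \right)} = - 2 \cdot 144 w = - 288 w$)
$O{\left(Z,j \right)} = 8 Z$ ($O{\left(Z,j \right)} = \frac{1}{9} \cdot 8 \left(1 + 8\right) Z = \frac{1}{9} \cdot 8 \cdot 9 Z = 8 Z$)
$\left(n{\left(q \right)} + X\right) \left(O{\left(28,-513 \right)} + 456438\right) = \left(\left(-288\right) 275 + 83050\right) \left(8 \cdot 28 + 456438\right) = \left(-79200 + 83050\right) \left(224 + 456438\right) = 3850 \cdot 456662 = 1758148700$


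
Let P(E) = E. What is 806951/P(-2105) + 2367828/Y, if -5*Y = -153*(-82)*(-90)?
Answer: -289620674/776745 ≈ -372.86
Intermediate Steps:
Y = 225828 (Y = -(-153*(-82))*(-90)/5 = -12546*(-90)/5 = -⅕*(-1129140) = 225828)
806951/P(-2105) + 2367828/Y = 806951/(-2105) + 2367828/225828 = 806951*(-1/2105) + 2367828*(1/225828) = -806951/2105 + 3869/369 = -289620674/776745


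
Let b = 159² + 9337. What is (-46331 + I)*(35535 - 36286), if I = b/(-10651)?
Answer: 370623080349/10651 ≈ 3.4797e+7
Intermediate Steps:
b = 34618 (b = 25281 + 9337 = 34618)
I = -34618/10651 (I = 34618/(-10651) = 34618*(-1/10651) = -34618/10651 ≈ -3.2502)
(-46331 + I)*(35535 - 36286) = (-46331 - 34618/10651)*(35535 - 36286) = -493506099/10651*(-751) = 370623080349/10651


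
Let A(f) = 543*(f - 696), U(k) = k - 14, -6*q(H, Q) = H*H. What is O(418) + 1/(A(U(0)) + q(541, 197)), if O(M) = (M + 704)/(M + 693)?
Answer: 265797216/263191961 ≈ 1.0099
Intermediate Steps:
q(H, Q) = -H**2/6 (q(H, Q) = -H*H/6 = -H**2/6)
U(k) = -14 + k
A(f) = -377928 + 543*f (A(f) = 543*(-696 + f) = -377928 + 543*f)
O(M) = (704 + M)/(693 + M)
O(418) + 1/(A(U(0)) + q(541, 197)) = (704 + 418)/(693 + 418) + 1/((-377928 + 543*(-14 + 0)) - 1/6*541**2) = 1122/1111 + 1/((-377928 + 543*(-14)) - 1/6*292681) = (1/1111)*1122 + 1/((-377928 - 7602) - 292681/6) = 102/101 + 1/(-385530 - 292681/6) = 102/101 + 1/(-2605861/6) = 102/101 - 6/2605861 = 265797216/263191961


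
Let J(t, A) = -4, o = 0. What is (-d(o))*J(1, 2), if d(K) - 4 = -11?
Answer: -28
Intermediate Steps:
d(K) = -7 (d(K) = 4 - 11 = -7)
(-d(o))*J(1, 2) = -1*(-7)*(-4) = 7*(-4) = -28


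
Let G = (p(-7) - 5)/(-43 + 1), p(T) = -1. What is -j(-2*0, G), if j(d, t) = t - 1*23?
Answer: 160/7 ≈ 22.857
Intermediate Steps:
G = 1/7 (G = (-1 - 5)/(-43 + 1) = -6/(-42) = -6*(-1/42) = 1/7 ≈ 0.14286)
j(d, t) = -23 + t (j(d, t) = t - 23 = -23 + t)
-j(-2*0, G) = -(-23 + 1/7) = -1*(-160/7) = 160/7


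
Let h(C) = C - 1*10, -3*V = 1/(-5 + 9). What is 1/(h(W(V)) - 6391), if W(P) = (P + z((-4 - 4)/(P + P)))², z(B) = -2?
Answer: -144/921119 ≈ -0.00015633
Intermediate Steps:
V = -1/12 (V = -1/(3*(-5 + 9)) = -⅓/4 = -⅓*¼ = -1/12 ≈ -0.083333)
W(P) = (-2 + P)² (W(P) = (P - 2)² = (-2 + P)²)
h(C) = -10 + C (h(C) = C - 10 = -10 + C)
1/(h(W(V)) - 6391) = 1/((-10 + (-2 - 1/12)²) - 6391) = 1/((-10 + (-25/12)²) - 6391) = 1/((-10 + 625/144) - 6391) = 1/(-815/144 - 6391) = 1/(-921119/144) = -144/921119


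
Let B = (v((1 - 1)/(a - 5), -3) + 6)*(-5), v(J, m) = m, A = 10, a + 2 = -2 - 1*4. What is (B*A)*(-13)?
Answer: 1950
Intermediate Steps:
a = -8 (a = -2 + (-2 - 1*4) = -2 + (-2 - 4) = -2 - 6 = -8)
B = -15 (B = (-3 + 6)*(-5) = 3*(-5) = -15)
(B*A)*(-13) = -15*10*(-13) = -150*(-13) = 1950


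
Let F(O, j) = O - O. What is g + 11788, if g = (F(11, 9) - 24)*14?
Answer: 11452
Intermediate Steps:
F(O, j) = 0
g = -336 (g = (0 - 24)*14 = -24*14 = -336)
g + 11788 = -336 + 11788 = 11452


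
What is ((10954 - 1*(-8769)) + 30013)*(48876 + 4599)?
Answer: 2659632600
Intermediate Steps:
((10954 - 1*(-8769)) + 30013)*(48876 + 4599) = ((10954 + 8769) + 30013)*53475 = (19723 + 30013)*53475 = 49736*53475 = 2659632600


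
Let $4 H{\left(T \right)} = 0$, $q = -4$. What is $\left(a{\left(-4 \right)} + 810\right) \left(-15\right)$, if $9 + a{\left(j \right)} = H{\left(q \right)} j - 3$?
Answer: $-11970$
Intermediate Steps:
$H{\left(T \right)} = 0$ ($H{\left(T \right)} = \frac{1}{4} \cdot 0 = 0$)
$a{\left(j \right)} = -12$ ($a{\left(j \right)} = -9 - \left(3 + 0 j\right) = -9 + \left(0 - 3\right) = -9 - 3 = -12$)
$\left(a{\left(-4 \right)} + 810\right) \left(-15\right) = \left(-12 + 810\right) \left(-15\right) = 798 \left(-15\right) = -11970$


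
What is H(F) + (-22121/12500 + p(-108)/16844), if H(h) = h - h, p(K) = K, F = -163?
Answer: -93489031/52637500 ≈ -1.7761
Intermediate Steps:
H(h) = 0
H(F) + (-22121/12500 + p(-108)/16844) = 0 + (-22121/12500 - 108/16844) = 0 + (-22121*1/12500 - 108*1/16844) = 0 + (-22121/12500 - 27/4211) = 0 - 93489031/52637500 = -93489031/52637500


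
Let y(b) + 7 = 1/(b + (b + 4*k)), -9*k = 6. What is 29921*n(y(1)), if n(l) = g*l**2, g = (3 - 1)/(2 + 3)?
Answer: 8647169/10 ≈ 8.6472e+5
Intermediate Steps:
k = -2/3 (k = -1/9*6 = -2/3 ≈ -0.66667)
y(b) = -7 + 1/(-8/3 + 2*b) (y(b) = -7 + 1/(b + (b + 4*(-2/3))) = -7 + 1/(b + (b - 8/3)) = -7 + 1/(b + (-8/3 + b)) = -7 + 1/(-8/3 + 2*b))
g = 2/5 ≈ 0.40000
n(l) = 2*l**2/5
29921*n(y(1)) = 29921*(2*((59 - 42*1)/(2*(-4 + 3*1)))**2/5) = 29921*(2*((59 - 42)/(2*(-4 + 3)))**2/5) = 29921*(2*((1/2)*17/(-1))**2/5) = 29921*(2*((1/2)*(-1)*17)**2/5) = 29921*(2*(-17/2)**2/5) = 29921*((2/5)*(289/4)) = 29921*(289/10) = 8647169/10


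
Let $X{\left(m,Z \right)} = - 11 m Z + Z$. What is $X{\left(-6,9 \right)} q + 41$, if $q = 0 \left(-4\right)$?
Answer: $41$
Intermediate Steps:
$q = 0$
$X{\left(m,Z \right)} = Z - 11 Z m$ ($X{\left(m,Z \right)} = - 11 Z m + Z = Z - 11 Z m$)
$X{\left(-6,9 \right)} q + 41 = 9 \left(1 - -66\right) 0 + 41 = 9 \left(1 + 66\right) 0 + 41 = 9 \cdot 67 \cdot 0 + 41 = 603 \cdot 0 + 41 = 0 + 41 = 41$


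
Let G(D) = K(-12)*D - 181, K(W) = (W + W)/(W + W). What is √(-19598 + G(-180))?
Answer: I*√19959 ≈ 141.28*I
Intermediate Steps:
K(W) = 1 (K(W) = (2*W)/((2*W)) = (2*W)*(1/(2*W)) = 1)
G(D) = -181 + D (G(D) = 1*D - 181 = D - 181 = -181 + D)
√(-19598 + G(-180)) = √(-19598 + (-181 - 180)) = √(-19598 - 361) = √(-19959) = I*√19959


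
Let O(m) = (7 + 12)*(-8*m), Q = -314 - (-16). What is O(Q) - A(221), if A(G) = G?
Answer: 45075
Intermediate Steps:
Q = -298 (Q = -314 - 1*(-16) = -314 + 16 = -298)
O(m) = -152*m (O(m) = 19*(-8*m) = -152*m)
O(Q) - A(221) = -152*(-298) - 1*221 = 45296 - 221 = 45075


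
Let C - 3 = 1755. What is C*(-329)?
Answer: -578382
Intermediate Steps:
C = 1758 (C = 3 + 1755 = 1758)
C*(-329) = 1758*(-329) = -578382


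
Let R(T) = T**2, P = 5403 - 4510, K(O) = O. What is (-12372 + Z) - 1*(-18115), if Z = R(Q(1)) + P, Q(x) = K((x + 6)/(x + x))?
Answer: 26593/4 ≈ 6648.3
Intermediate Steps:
Q(x) = (6 + x)/(2*x) (Q(x) = (x + 6)/(x + x) = (6 + x)/((2*x)) = (6 + x)*(1/(2*x)) = (6 + x)/(2*x))
P = 893
Z = 3621/4 (Z = ((1/2)*(6 + 1)/1)**2 + 893 = ((1/2)*1*7)**2 + 893 = (7/2)**2 + 893 = 49/4 + 893 = 3621/4 ≈ 905.25)
(-12372 + Z) - 1*(-18115) = (-12372 + 3621/4) - 1*(-18115) = -45867/4 + 18115 = 26593/4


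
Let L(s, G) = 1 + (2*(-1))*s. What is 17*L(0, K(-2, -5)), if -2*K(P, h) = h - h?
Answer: 17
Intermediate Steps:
K(P, h) = 0 (K(P, h) = -(h - h)/2 = -1/2*0 = 0)
L(s, G) = 1 - 2*s
17*L(0, K(-2, -5)) = 17*(1 - 2*0) = 17*(1 + 0) = 17*1 = 17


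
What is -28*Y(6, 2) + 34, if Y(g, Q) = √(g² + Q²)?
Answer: 34 - 56*√10 ≈ -143.09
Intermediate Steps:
Y(g, Q) = √(Q² + g²)
-28*Y(6, 2) + 34 = -28*√(2² + 6²) + 34 = -28*√(4 + 36) + 34 = -56*√10 + 34 = 34 - 56*√10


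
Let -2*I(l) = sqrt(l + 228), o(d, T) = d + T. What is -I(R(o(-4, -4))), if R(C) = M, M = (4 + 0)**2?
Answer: sqrt(61) ≈ 7.8102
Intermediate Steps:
M = 16 (M = 4**2 = 16)
o(d, T) = T + d
R(C) = 16
I(l) = -sqrt(228 + l)/2 (I(l) = -sqrt(l + 228)/2 = -sqrt(228 + l)/2)
-I(R(o(-4, -4))) = -(-1)*sqrt(228 + 16)/2 = -(-1)*sqrt(244)/2 = -(-1)*2*sqrt(61)/2 = -(-1)*sqrt(61) = sqrt(61)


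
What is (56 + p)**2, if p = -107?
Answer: 2601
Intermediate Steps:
(56 + p)**2 = (56 - 107)**2 = (-51)**2 = 2601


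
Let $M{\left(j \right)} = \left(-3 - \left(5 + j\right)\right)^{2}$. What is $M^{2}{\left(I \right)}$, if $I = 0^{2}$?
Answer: $4096$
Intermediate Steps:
$I = 0$
$M{\left(j \right)} = \left(-8 - j\right)^{2}$
$M^{2}{\left(I \right)} = \left(\left(8 + 0\right)^{2}\right)^{2} = \left(8^{2}\right)^{2} = 64^{2} = 4096$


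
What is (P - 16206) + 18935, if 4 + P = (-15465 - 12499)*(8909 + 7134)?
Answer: -448623727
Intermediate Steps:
P = -448626456 (P = -4 + (-15465 - 12499)*(8909 + 7134) = -4 - 27964*16043 = -4 - 448626452 = -448626456)
(P - 16206) + 18935 = (-448626456 - 16206) + 18935 = -448642662 + 18935 = -448623727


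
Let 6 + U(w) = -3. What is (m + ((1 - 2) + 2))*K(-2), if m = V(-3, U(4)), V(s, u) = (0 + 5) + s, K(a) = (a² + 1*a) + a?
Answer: 0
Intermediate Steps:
K(a) = a² + 2*a (K(a) = (a² + a) + a = (a + a²) + a = a² + 2*a)
U(w) = -9 (U(w) = -6 - 3 = -9)
V(s, u) = 5 + s
m = 2 (m = 5 - 3 = 2)
(m + ((1 - 2) + 2))*K(-2) = (2 + ((1 - 2) + 2))*(-2*(2 - 2)) = (2 + (-1 + 2))*(-2*0) = (2 + 1)*0 = 3*0 = 0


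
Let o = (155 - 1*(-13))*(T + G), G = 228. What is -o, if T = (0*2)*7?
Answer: -38304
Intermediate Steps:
T = 0 (T = 0*7 = 0)
o = 38304 (o = (155 - 1*(-13))*(0 + 228) = (155 + 13)*228 = 168*228 = 38304)
-o = -1*38304 = -38304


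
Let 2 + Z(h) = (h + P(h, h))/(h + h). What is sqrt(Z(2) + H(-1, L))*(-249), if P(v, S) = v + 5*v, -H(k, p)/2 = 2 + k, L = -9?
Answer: -249*I*sqrt(2)/2 ≈ -176.07*I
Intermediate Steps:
H(k, p) = -4 - 2*k (H(k, p) = -2*(2 + k) = -4 - 2*k)
P(v, S) = 6*v
Z(h) = 3/2 (Z(h) = -2 + (h + 6*h)/(h + h) = -2 + (7*h)/((2*h)) = -2 + (7*h)*(1/(2*h)) = -2 + 7/2 = 3/2)
sqrt(Z(2) + H(-1, L))*(-249) = sqrt(3/2 + (-4 - 2*(-1)))*(-249) = sqrt(3/2 + (-4 + 2))*(-249) = sqrt(3/2 - 2)*(-249) = sqrt(-1/2)*(-249) = (I*sqrt(2)/2)*(-249) = -249*I*sqrt(2)/2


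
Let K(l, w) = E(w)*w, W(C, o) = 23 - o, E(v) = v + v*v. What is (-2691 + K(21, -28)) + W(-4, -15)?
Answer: -23821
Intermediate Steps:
E(v) = v + v**2
K(l, w) = w**2*(1 + w) (K(l, w) = (w*(1 + w))*w = w**2*(1 + w))
(-2691 + K(21, -28)) + W(-4, -15) = (-2691 + (-28)**2*(1 - 28)) + (23 - 1*(-15)) = (-2691 + 784*(-27)) + (23 + 15) = (-2691 - 21168) + 38 = -23859 + 38 = -23821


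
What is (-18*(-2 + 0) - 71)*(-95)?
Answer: 3325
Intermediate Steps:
(-18*(-2 + 0) - 71)*(-95) = (-18*(-2) - 71)*(-95) = (36 - 71)*(-95) = -35*(-95) = 3325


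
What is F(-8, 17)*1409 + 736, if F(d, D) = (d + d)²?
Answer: 361440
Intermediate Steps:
F(d, D) = 4*d² (F(d, D) = (2*d)² = 4*d²)
F(-8, 17)*1409 + 736 = (4*(-8)²)*1409 + 736 = (4*64)*1409 + 736 = 256*1409 + 736 = 360704 + 736 = 361440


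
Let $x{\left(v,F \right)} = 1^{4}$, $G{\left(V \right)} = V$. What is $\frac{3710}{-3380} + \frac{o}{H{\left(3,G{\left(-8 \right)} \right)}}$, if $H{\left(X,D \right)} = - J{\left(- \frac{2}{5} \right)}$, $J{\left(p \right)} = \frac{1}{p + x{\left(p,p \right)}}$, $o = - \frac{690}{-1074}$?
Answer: $- \frac{89731}{60502} \approx -1.4831$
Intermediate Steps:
$x{\left(v,F \right)} = 1$
$o = \frac{115}{179}$ ($o = \left(-690\right) \left(- \frac{1}{1074}\right) = \frac{115}{179} \approx 0.64246$)
$J{\left(p \right)} = \frac{1}{1 + p}$ ($J{\left(p \right)} = \frac{1}{p + 1} = \frac{1}{1 + p}$)
$H{\left(X,D \right)} = - \frac{5}{3}$ ($H{\left(X,D \right)} = - \frac{1}{1 - \frac{2}{5}} = - \frac{1}{\frac{3}{5}} = \left(-1\right) \frac{5}{3} = - \frac{5}{3}$)
$\frac{3710}{-3380} + \frac{o}{H{\left(3,G{\left(-8 \right)} \right)}} = \frac{3710}{-3380} + \frac{115}{179 \left(- \frac{5}{3}\right)} = 3710 \left(- \frac{1}{3380}\right) + \frac{115}{179} \left(- \frac{3}{5}\right) = - \frac{371}{338} - \frac{69}{179} = - \frac{89731}{60502}$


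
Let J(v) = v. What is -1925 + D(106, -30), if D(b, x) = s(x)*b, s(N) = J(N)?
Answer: -5105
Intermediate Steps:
s(N) = N
D(b, x) = b*x (D(b, x) = x*b = b*x)
-1925 + D(106, -30) = -1925 + 106*(-30) = -1925 - 3180 = -5105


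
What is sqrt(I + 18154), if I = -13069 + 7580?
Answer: sqrt(12665) ≈ 112.54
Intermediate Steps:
I = -5489
sqrt(I + 18154) = sqrt(-5489 + 18154) = sqrt(12665)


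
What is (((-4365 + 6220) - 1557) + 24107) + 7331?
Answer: 31736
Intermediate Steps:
(((-4365 + 6220) - 1557) + 24107) + 7331 = ((1855 - 1557) + 24107) + 7331 = (298 + 24107) + 7331 = 24405 + 7331 = 31736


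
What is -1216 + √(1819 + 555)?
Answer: -1216 + √2374 ≈ -1167.3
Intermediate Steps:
-1216 + √(1819 + 555) = -1216 + √2374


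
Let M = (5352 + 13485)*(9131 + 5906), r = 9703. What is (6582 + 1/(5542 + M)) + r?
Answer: 4612848566636/283257511 ≈ 16285.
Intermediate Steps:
M = 283251969 (M = 18837*15037 = 283251969)
(6582 + 1/(5542 + M)) + r = (6582 + 1/(5542 + 283251969)) + 9703 = (6582 + 1/283257511) + 9703 = 1864400937403/283257511 + 9703 = 4612848566636/283257511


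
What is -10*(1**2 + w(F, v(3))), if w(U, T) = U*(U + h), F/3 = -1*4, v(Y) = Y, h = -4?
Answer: -1930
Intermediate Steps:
F = -12 (F = 3*(-1*4) = 3*(-4) = -12)
w(U, T) = U*(-4 + U) (w(U, T) = U*(U - 4) = U*(-4 + U))
-10*(1**2 + w(F, v(3))) = -10*(1**2 - 12*(-4 - 12)) = -10*(1 - 12*(-16)) = -10*(1 + 192) = -10*193 = -1930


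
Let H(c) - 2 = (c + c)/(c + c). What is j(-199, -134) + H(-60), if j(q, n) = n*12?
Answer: -1605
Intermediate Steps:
j(q, n) = 12*n
H(c) = 3 (H(c) = 2 + (c + c)/(c + c) = 2 + (2*c)/((2*c)) = 2 + (2*c)*(1/(2*c)) = 2 + 1 = 3)
j(-199, -134) + H(-60) = 12*(-134) + 3 = -1608 + 3 = -1605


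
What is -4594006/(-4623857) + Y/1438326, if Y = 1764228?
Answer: 2460869376892/1108435623897 ≈ 2.2201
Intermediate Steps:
-4594006/(-4623857) + Y/1438326 = -4594006/(-4623857) + 1764228/1438326 = -4594006*(-1/4623857) + 1764228*(1/1438326) = 4594006/4623857 + 294038/239721 = 2460869376892/1108435623897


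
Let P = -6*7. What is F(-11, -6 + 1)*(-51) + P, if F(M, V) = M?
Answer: 519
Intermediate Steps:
P = -42
F(-11, -6 + 1)*(-51) + P = -11*(-51) - 42 = 561 - 42 = 519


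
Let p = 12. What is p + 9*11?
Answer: 111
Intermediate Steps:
p + 9*11 = 12 + 9*11 = 12 + 99 = 111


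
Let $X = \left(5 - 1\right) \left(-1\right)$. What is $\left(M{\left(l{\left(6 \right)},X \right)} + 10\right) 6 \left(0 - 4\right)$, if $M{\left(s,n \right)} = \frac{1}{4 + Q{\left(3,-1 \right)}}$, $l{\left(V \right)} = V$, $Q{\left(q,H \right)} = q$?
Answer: $- \frac{1704}{7} \approx -243.43$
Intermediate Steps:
$X = -4$ ($X = 4 \left(-1\right) = -4$)
$M{\left(s,n \right)} = \frac{1}{7}$ ($M{\left(s,n \right)} = \frac{1}{4 + 3} = \frac{1}{7}$)
$\left(M{\left(l{\left(6 \right)},X \right)} + 10\right) 6 \left(0 - 4\right) = \left(\frac{1}{7} + 10\right) 6 \left(0 - 4\right) = \frac{71 \cdot 6 \left(-4\right)}{7} = \frac{71}{7} \left(-24\right) = - \frac{1704}{7}$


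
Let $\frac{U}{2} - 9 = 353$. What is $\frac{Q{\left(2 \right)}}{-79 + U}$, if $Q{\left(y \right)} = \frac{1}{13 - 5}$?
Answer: $\frac{1}{5160} \approx 0.0001938$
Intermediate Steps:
$U = 724$ ($U = 18 + 2 \cdot 353 = 18 + 706 = 724$)
$Q{\left(y \right)} = \frac{1}{8}$
$\frac{Q{\left(2 \right)}}{-79 + U} = \frac{1}{-79 + 724} \cdot \frac{1}{8} = \frac{1}{645} \cdot \frac{1}{8} = \frac{1}{5160}$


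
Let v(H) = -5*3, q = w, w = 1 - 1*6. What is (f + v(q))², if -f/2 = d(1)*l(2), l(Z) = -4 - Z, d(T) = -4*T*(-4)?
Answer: 31329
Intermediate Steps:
d(T) = 16*T
w = -5 (w = 1 - 6 = -5)
q = -5
v(H) = -15
f = 192 (f = -2*16*1*(-4 - 1*2) = -32*(-4 - 2) = -32*(-6) = -2*(-96) = 192)
(f + v(q))² = (192 - 15)² = 177² = 31329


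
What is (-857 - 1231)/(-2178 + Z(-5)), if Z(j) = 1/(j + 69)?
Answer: 133632/139391 ≈ 0.95868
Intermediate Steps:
Z(j) = 1/(69 + j)
(-857 - 1231)/(-2178 + Z(-5)) = (-857 - 1231)/(-2178 + 1/(69 - 5)) = -2088/(-2178 + 1/64) = -2088/(-139391/64) = -2088*(-64/139391) = 133632/139391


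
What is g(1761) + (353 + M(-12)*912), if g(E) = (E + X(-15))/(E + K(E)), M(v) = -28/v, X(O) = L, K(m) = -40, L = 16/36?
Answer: 38444062/15489 ≈ 2482.0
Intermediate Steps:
L = 4/9 (L = 16*(1/36) = 4/9 ≈ 0.44444)
X(O) = 4/9
g(E) = (4/9 + E)/(-40 + E) (g(E) = (E + 4/9)/(E - 40) = (4/9 + E)/(-40 + E))
g(1761) + (353 + M(-12)*912) = (4/9 + 1761)/(-40 + 1761) + (353 - 28/(-12)*912) = (15853/9)/1721 + (353 - 28*(-1/12)*912) = (1/1721)*(15853/9) + (353 + (7/3)*912) = 15853/15489 + (353 + 2128) = 15853/15489 + 2481 = 38444062/15489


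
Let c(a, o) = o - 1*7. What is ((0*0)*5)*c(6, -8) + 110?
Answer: 110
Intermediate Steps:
c(a, o) = -7 + o (c(a, o) = o - 7 = -7 + o)
((0*0)*5)*c(6, -8) + 110 = ((0*0)*5)*(-7 - 8) + 110 = (0*5)*(-15) + 110 = 0*(-15) + 110 = 0 + 110 = 110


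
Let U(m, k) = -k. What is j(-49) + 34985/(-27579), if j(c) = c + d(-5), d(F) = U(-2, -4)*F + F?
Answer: -2075831/27579 ≈ -75.269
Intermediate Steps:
d(F) = 5*F (d(F) = (-1*(-4))*F + F = 4*F + F = 5*F)
j(c) = -25 + c (j(c) = c + 5*(-5) = c - 25 = -25 + c)
j(-49) + 34985/(-27579) = (-25 - 49) + 34985/(-27579) = -74 + 34985*(-1/27579) = -74 - 34985/27579 = -2075831/27579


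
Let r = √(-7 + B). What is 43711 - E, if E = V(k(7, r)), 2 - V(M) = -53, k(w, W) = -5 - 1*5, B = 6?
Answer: 43656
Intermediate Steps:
r = I (r = √(-7 + 6) = √(-1) = I ≈ 1.0*I)
k(w, W) = -10 (k(w, W) = -5 - 5 = -10)
V(M) = 55 (V(M) = 2 - 1*(-53) = 2 + 53 = 55)
E = 55
43711 - E = 43711 - 1*55 = 43711 - 55 = 43656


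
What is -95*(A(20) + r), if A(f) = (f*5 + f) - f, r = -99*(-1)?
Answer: -18905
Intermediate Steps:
r = 99
A(f) = 5*f (A(f) = (5*f + f) - f = 6*f - f = 5*f)
-95*(A(20) + r) = -95*(5*20 + 99) = -95*(100 + 99) = -95*199 = -18905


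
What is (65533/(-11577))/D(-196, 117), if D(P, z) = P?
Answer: 65533/2269092 ≈ 0.028881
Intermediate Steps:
(65533/(-11577))/D(-196, 117) = (65533/(-11577))/(-196) = (65533*(-1/11577))*(-1/196) = -65533/11577*(-1/196) = 65533/2269092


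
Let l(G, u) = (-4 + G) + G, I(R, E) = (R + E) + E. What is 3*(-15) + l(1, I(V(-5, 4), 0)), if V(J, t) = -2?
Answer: -47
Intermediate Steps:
I(R, E) = R + 2*E (I(R, E) = (E + R) + E = R + 2*E)
l(G, u) = -4 + 2*G
3*(-15) + l(1, I(V(-5, 4), 0)) = 3*(-15) + (-4 + 2*1) = -45 + (-4 + 2) = -45 - 2 = -47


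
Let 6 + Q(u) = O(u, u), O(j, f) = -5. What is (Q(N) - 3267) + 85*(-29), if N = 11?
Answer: -5743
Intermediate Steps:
Q(u) = -11 (Q(u) = -6 - 5 = -11)
(Q(N) - 3267) + 85*(-29) = (-11 - 3267) + 85*(-29) = -3278 - 2465 = -5743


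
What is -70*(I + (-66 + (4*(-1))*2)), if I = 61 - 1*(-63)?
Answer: -3500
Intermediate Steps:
I = 124 (I = 61 + 63 = 124)
-70*(I + (-66 + (4*(-1))*2)) = -70*(124 + (-66 + (4*(-1))*2)) = -70*(124 + (-66 - 4*2)) = -70*(124 + (-66 - 8)) = -70*(124 - 74) = -70*50 = -3500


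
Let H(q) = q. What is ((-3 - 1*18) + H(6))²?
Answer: 225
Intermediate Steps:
((-3 - 1*18) + H(6))² = ((-3 - 1*18) + 6)² = ((-3 - 18) + 6)² = (-21 + 6)² = (-15)² = 225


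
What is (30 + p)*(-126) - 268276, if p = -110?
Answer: -258196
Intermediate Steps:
(30 + p)*(-126) - 268276 = (30 - 110)*(-126) - 268276 = -80*(-126) - 268276 = 10080 - 268276 = -258196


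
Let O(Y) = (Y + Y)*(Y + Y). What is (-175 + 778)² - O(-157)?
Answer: 265013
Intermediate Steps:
O(Y) = 4*Y² (O(Y) = (2*Y)*(2*Y) = 4*Y²)
(-175 + 778)² - O(-157) = (-175 + 778)² - 4*(-157)² = 603² - 4*24649 = 363609 - 1*98596 = 363609 - 98596 = 265013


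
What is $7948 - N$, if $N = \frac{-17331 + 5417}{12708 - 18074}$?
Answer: $\frac{21318527}{2683} \approx 7945.8$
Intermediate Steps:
$N = \frac{5957}{2683}$ ($N = - \frac{11914}{-5366} = \left(-11914\right) \left(- \frac{1}{5366}\right) = \frac{5957}{2683} \approx 2.2203$)
$7948 - N = 7948 - \frac{5957}{2683} = \frac{21318527}{2683}$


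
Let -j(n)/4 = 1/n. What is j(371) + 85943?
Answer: 31884849/371 ≈ 85943.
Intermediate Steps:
j(n) = -4/n
j(371) + 85943 = -4/371 + 85943 = 31884849/371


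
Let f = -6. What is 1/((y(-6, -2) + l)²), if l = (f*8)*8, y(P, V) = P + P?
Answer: 1/156816 ≈ 6.3769e-6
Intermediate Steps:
y(P, V) = 2*P
l = -384 (l = -6*8*8 = -48*8 = -384)
1/((y(-6, -2) + l)²) = 1/((2*(-6) - 384)²) = 1/((-12 - 384)²) = 1/((-396)²) = 1/156816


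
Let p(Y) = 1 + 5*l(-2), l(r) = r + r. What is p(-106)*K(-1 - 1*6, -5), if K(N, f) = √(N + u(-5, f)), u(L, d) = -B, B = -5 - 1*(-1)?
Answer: -19*I*√3 ≈ -32.909*I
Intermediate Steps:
B = -4 (B = -5 + 1 = -4)
l(r) = 2*r
u(L, d) = 4 (u(L, d) = -1*(-4) = 4)
K(N, f) = √(4 + N) (K(N, f) = √(N + 4) = √(4 + N))
p(Y) = -19 (p(Y) = 1 + 5*(2*(-2)) = 1 + 5*(-4) = 1 - 20 = -19)
p(-106)*K(-1 - 1*6, -5) = -19*√(4 + (-1 - 1*6)) = -19*√(4 + (-1 - 6)) = -19*√(4 - 7) = -19*I*√3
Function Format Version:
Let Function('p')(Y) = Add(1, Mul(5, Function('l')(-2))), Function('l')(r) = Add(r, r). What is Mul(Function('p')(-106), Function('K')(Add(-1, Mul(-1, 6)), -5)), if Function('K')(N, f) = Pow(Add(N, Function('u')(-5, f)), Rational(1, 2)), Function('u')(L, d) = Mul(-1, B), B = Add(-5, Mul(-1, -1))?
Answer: Mul(-19, I, Pow(3, Rational(1, 2))) ≈ Mul(-32.909, I)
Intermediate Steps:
B = -4 (B = Add(-5, 1) = -4)
Function('l')(r) = Mul(2, r)
Function('u')(L, d) = 4 (Function('u')(L, d) = Mul(-1, -4) = 4)
Function('K')(N, f) = Pow(Add(4, N), Rational(1, 2)) (Function('K')(N, f) = Pow(Add(N, 4), Rational(1, 2)) = Pow(Add(4, N), Rational(1, 2)))
Function('p')(Y) = -19 (Function('p')(Y) = Add(1, Mul(5, Mul(2, -2))) = Add(1, Mul(5, -4)) = Add(1, -20) = -19)
Mul(Function('p')(-106), Function('K')(Add(-1, Mul(-1, 6)), -5)) = Mul(-19, Pow(Add(4, Add(-1, Mul(-1, 6))), Rational(1, 2))) = Mul(-19, Pow(Add(4, Add(-1, -6)), Rational(1, 2))) = Mul(-19, Pow(Add(4, -7), Rational(1, 2))) = Mul(-19, Pow(-3, Rational(1, 2))) = Mul(-19, Mul(I, Pow(3, Rational(1, 2)))) = Mul(-19, I, Pow(3, Rational(1, 2)))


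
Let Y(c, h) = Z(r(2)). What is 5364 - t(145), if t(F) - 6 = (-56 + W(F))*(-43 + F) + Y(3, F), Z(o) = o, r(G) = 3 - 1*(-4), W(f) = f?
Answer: -3727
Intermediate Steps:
r(G) = 7 (r(G) = 3 + 4 = 7)
Y(c, h) = 7
t(F) = 13 + (-56 + F)*(-43 + F) (t(F) = 6 + ((-56 + F)*(-43 + F) + 7) = 6 + (7 + (-56 + F)*(-43 + F)) = 13 + (-56 + F)*(-43 + F))
5364 - t(145) = 5364 - (2421 + 145**2 - 99*145) = 5364 - (2421 + 21025 - 14355) = 5364 - 1*9091 = 5364 - 9091 = -3727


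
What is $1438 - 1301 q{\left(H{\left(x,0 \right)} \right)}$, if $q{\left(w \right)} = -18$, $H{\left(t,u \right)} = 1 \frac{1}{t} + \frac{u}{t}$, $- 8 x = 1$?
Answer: $24856$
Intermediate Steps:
$x = - \frac{1}{8}$ ($x = \left(- \frac{1}{8}\right) 1 = - \frac{1}{8} \approx -0.125$)
$H{\left(t,u \right)} = \frac{1}{t} + \frac{u}{t}$
$1438 - 1301 q{\left(H{\left(x,0 \right)} \right)} = 1438 - -23418 = 1438 + 23418 = 24856$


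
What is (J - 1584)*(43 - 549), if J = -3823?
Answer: 2735942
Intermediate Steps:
(J - 1584)*(43 - 549) = (-3823 - 1584)*(43 - 549) = -5407*(-506) = 2735942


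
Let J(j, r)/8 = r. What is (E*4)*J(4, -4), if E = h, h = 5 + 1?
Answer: -768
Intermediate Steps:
J(j, r) = 8*r
h = 6
E = 6
(E*4)*J(4, -4) = (6*4)*(8*(-4)) = 24*(-32) = -768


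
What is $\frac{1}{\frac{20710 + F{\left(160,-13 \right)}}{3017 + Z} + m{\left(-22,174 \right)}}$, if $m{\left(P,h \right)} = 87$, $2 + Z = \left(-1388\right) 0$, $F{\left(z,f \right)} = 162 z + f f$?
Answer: $\frac{3015}{309104} \approx 0.009754$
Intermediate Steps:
$F{\left(z,f \right)} = f^{2} + 162 z$ ($F{\left(z,f \right)} = 162 z + f^{2} = f^{2} + 162 z$)
$Z = -2$ ($Z = -2 - 0 = -2 + 0 = -2$)
$\frac{1}{\frac{20710 + F{\left(160,-13 \right)}}{3017 + Z} + m{\left(-22,174 \right)}} = \frac{1}{\frac{20710 + \left(\left(-13\right)^{2} + 162 \cdot 160\right)}{3017 - 2} + 87} = \frac{1}{\frac{20710 + \left(169 + 25920\right)}{3015} + 87} = \frac{1}{\left(20710 + 26089\right) \frac{1}{3015} + 87} = \frac{1}{46799 \cdot \frac{1}{3015} + 87} = \frac{1}{\frac{46799}{3015} + 87} = \frac{1}{\frac{309104}{3015}} = \frac{3015}{309104}$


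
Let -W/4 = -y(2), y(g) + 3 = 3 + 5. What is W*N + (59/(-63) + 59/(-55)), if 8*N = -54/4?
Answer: -495623/13860 ≈ -35.759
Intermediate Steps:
y(g) = 5 (y(g) = -3 + (3 + 5) = -3 + 8 = 5)
N = -27/16 (N = (-54/4)/8 = (-54*¼)/8 = (⅛)*(-27/2) = -27/16 ≈ -1.6875)
W = 20 (W = -(-4)*5 = -4*(-5) = 20)
W*N + (59/(-63) + 59/(-55)) = 20*(-27/16) + (59/(-63) + 59/(-55)) = -135/4 + (59*(-1/63) + 59*(-1/55)) = -135/4 + (-59/63 - 59/55) = -135/4 - 6962/3465 = -495623/13860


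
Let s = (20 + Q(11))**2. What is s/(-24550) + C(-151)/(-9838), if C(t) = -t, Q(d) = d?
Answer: -3290342/60380725 ≈ -0.054493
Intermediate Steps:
s = 961 (s = (20 + 11)**2 = 31**2 = 961)
s/(-24550) + C(-151)/(-9838) = 961/(-24550) - 1*(-151)/(-9838) = 961*(-1/24550) + 151*(-1/9838) = -961/24550 - 151/9838 = -3290342/60380725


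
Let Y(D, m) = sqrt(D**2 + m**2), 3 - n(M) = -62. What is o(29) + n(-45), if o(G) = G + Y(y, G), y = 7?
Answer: 94 + sqrt(890) ≈ 123.83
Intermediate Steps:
n(M) = 65 (n(M) = 3 - 1*(-62) = 3 + 62 = 65)
o(G) = G + sqrt(49 + G**2) (o(G) = G + sqrt(7**2 + G**2) = G + sqrt(49 + G**2))
o(29) + n(-45) = (29 + sqrt(49 + 29**2)) + 65 = (29 + sqrt(49 + 841)) + 65 = (29 + sqrt(890)) + 65 = 94 + sqrt(890)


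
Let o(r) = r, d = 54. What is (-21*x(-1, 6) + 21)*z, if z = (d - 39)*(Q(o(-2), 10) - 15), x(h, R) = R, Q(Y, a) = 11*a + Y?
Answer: -146475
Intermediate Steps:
Q(Y, a) = Y + 11*a
z = 1395 (z = (54 - 39)*((-2 + 11*10) - 15) = 15*((-2 + 110) - 15) = 15*(108 - 15) = 15*93 = 1395)
(-21*x(-1, 6) + 21)*z = (-21*6 + 21)*1395 = (-126 + 21)*1395 = -105*1395 = -146475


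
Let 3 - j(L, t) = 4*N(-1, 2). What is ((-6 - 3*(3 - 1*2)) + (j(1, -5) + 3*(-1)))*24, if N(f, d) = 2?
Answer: -408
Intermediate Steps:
j(L, t) = -5 (j(L, t) = 3 - 4*2 = 3 - 1*8 = 3 - 8 = -5)
((-6 - 3*(3 - 1*2)) + (j(1, -5) + 3*(-1)))*24 = ((-6 - 3*(3 - 1*2)) + (-5 + 3*(-1)))*24 = ((-6 - 3*(3 - 2)) + (-5 - 3))*24 = ((-6 - 3*1) - 8)*24 = ((-6 - 3) - 8)*24 = (-9 - 8)*24 = -17*24 = -408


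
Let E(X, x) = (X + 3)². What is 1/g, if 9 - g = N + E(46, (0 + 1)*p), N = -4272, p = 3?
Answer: 1/1880 ≈ 0.00053191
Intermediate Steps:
E(X, x) = (3 + X)²
g = 1880 (g = 9 - (-4272 + (3 + 46)²) = 9 - (-4272 + 49²) = 9 - (-4272 + 2401) = 9 - 1*(-1871) = 9 + 1871 = 1880)
1/g = 1/1880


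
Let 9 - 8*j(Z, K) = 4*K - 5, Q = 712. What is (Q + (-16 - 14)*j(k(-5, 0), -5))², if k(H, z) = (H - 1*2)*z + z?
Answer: 1366561/4 ≈ 3.4164e+5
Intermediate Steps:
k(H, z) = z + z*(-2 + H) (k(H, z) = (H - 2)*z + z = (-2 + H)*z + z = z*(-2 + H) + z = z + z*(-2 + H))
j(Z, K) = 7/4 - K/2 (j(Z, K) = 9/8 - (4*K - 5)/8 = 9/8 - (-5 + 4*K)/8 = 9/8 + (5/8 - K/2) = 7/4 - K/2)
(Q + (-16 - 14)*j(k(-5, 0), -5))² = (712 + (-16 - 14)*(7/4 - ½*(-5)))² = (712 - 30*(7/4 + 5/2))² = (712 - 30*17/4)² = (712 - 255/2)² = (1169/2)² = 1366561/4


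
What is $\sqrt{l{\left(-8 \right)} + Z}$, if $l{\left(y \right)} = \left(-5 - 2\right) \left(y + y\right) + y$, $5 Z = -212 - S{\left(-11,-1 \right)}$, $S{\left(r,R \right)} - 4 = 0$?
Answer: $\frac{4 \sqrt{95}}{5} \approx 7.7974$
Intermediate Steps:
$S{\left(r,R \right)} = 4$ ($S{\left(r,R \right)} = 4 + 0 = 4$)
$Z = - \frac{216}{5}$ ($Z = \frac{-212 - 4}{5} = \frac{1}{5} \left(-216\right) = - \frac{216}{5} \approx -43.2$)
$l{\left(y \right)} = - 13 y$ ($l{\left(y \right)} = - 7 \cdot 2 y + y = - 14 y + y = - 13 y$)
$\sqrt{l{\left(-8 \right)} + Z} = \sqrt{\left(-13\right) \left(-8\right) - \frac{216}{5}} = \sqrt{104 - \frac{216}{5}} = \sqrt{\frac{304}{5}} = \frac{4 \sqrt{95}}{5}$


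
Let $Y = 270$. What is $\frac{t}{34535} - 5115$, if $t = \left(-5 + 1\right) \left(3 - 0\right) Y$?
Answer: $- \frac{35329953}{6907} \approx -5115.1$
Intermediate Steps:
$t = -3240$ ($t = \left(-5 + 1\right) \left(3 - 0\right) 270 = - 4 \left(3 + 0\right) 270 = \left(-4\right) 3 \cdot 270 = \left(-12\right) 270 = -3240$)
$\frac{t}{34535} - 5115 = - \frac{3240}{34535} - 5115 = \left(-3240\right) \frac{1}{34535} - 5115 = - \frac{648}{6907} - 5115 = - \frac{35329953}{6907}$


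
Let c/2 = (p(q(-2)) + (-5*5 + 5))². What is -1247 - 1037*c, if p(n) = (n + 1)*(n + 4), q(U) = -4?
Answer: -830847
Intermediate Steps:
p(n) = (1 + n)*(4 + n)
c = 800 (c = 2*((4 + (-4)² + 5*(-4)) + (-5*5 + 5))² = 2*((4 + 16 - 20) + (-25 + 5))² = 2*(0 - 20)² = 2*(-20)² = 2*400 = 800)
-1247 - 1037*c = -1247 - 1037*800 = -1247 - 829600 = -830847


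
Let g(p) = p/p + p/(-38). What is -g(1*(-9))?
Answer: -47/38 ≈ -1.2368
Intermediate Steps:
g(p) = 1 - p/38 (g(p) = 1 + p*(-1/38) = 1 - p/38)
-g(1*(-9)) = -(1 - (-9)/38) = -(1 - 1/38*(-9)) = -(1 + 9/38) = -1*47/38 = -47/38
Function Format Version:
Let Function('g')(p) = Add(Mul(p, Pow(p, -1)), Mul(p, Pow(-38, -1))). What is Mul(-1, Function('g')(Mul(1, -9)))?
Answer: Rational(-47, 38) ≈ -1.2368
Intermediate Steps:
Function('g')(p) = Add(1, Mul(Rational(-1, 38), p)) (Function('g')(p) = Add(1, Mul(p, Rational(-1, 38))) = Add(1, Mul(Rational(-1, 38), p)))
Mul(-1, Function('g')(Mul(1, -9))) = Mul(-1, Add(1, Mul(Rational(-1, 38), Mul(1, -9)))) = Mul(-1, Add(1, Mul(Rational(-1, 38), -9))) = Mul(-1, Add(1, Rational(9, 38))) = Mul(-1, Rational(47, 38)) = Rational(-47, 38)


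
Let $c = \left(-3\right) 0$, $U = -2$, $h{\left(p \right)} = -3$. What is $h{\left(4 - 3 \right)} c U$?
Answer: $0$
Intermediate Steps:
$c = 0$
$h{\left(4 - 3 \right)} c U = \left(-3\right) 0 \left(-2\right) = 0 \left(-2\right) = 0$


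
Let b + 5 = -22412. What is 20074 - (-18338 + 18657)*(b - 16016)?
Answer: 12280201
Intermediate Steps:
b = -22417 (b = -5 - 22412 = -22417)
20074 - (-18338 + 18657)*(b - 16016) = 20074 - (-18338 + 18657)*(-22417 - 16016) = 20074 - 319*(-38433) = 20074 - 1*(-12260127) = 20074 + 12260127 = 12280201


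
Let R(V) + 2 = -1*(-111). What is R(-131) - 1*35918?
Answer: -35809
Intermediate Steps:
R(V) = 109 (R(V) = -2 - 1*(-111) = -2 + 111 = 109)
R(-131) - 1*35918 = 109 - 1*35918 = 109 - 35918 = -35809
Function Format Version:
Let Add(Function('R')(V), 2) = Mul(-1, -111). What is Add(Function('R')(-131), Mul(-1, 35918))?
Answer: -35809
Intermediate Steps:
Function('R')(V) = 109 (Function('R')(V) = Add(-2, Mul(-1, -111)) = Add(-2, 111) = 109)
Add(Function('R')(-131), Mul(-1, 35918)) = Add(109, Mul(-1, 35918)) = Add(109, -35918) = -35809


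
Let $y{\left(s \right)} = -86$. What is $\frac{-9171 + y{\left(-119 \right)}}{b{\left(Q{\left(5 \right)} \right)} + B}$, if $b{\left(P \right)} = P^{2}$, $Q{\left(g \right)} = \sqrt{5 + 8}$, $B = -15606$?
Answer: $\frac{9257}{15593} \approx 0.59366$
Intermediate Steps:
$Q{\left(g \right)} = \sqrt{13}$
$\frac{-9171 + y{\left(-119 \right)}}{b{\left(Q{\left(5 \right)} \right)} + B} = \frac{-9171 - 86}{\left(\sqrt{13}\right)^{2} - 15606} = - \frac{9257}{13 - 15606} = - \frac{9257}{-15593} = \left(-9257\right) \left(- \frac{1}{15593}\right) = \frac{9257}{15593}$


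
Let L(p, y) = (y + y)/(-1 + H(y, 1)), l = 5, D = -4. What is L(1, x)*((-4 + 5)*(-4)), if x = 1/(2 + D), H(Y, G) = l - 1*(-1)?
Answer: 4/5 ≈ 0.80000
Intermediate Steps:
H(Y, G) = 6 (H(Y, G) = 5 - 1*(-1) = 5 + 1 = 6)
x = -1/2 (x = 1/(2 - 4) = 1/(-2) = -1/2 ≈ -0.50000)
L(p, y) = 2*y/5 (L(p, y) = (y + y)/(-1 + 6) = (2*y)/5 = (2*y)*(1/5) = 2*y/5)
L(1, x)*((-4 + 5)*(-4)) = ((2/5)*(-1/2))*((-4 + 5)*(-4)) = -(-4)/5 = -1/5*(-4) = 4/5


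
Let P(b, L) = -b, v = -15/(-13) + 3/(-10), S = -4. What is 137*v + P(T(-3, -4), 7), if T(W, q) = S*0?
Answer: 15207/130 ≈ 116.98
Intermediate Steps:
T(W, q) = 0 (T(W, q) = -4*0 = 0)
v = 111/130 (v = -15*(-1/13) + 3*(-1/10) = 15/13 - 3/10 = 111/130 ≈ 0.85385)
137*v + P(T(-3, -4), 7) = 137*(111/130) - 1*0 = 15207/130 + 0 = 15207/130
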